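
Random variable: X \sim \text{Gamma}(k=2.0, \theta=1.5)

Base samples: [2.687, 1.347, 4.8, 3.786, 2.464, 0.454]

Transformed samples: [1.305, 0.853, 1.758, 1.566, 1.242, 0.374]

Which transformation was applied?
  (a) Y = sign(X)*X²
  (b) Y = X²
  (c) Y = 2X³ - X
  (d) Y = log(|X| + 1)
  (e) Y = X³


Checking option (d) Y = log(|X| + 1):
  X = 2.687 -> Y = 1.305 ✓
  X = 1.347 -> Y = 0.853 ✓
  X = 4.8 -> Y = 1.758 ✓
All samples match this transformation.

(d) log(|X| + 1)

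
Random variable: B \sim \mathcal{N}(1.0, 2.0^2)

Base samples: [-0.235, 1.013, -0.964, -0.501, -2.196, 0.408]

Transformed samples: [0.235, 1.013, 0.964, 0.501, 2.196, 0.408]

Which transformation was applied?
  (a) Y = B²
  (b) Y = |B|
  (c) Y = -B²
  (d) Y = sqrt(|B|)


Checking option (b) Y = |B|:
  B = -0.235 -> Y = 0.235 ✓
  B = 1.013 -> Y = 1.013 ✓
  B = -0.964 -> Y = 0.964 ✓
All samples match this transformation.

(b) |B|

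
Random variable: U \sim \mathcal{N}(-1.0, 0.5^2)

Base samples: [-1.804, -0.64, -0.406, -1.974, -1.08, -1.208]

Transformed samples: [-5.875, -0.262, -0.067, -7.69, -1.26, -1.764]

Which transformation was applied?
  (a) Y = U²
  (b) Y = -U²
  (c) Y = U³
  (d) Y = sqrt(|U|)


Checking option (c) Y = U³:
  U = -1.804 -> Y = -5.875 ✓
  U = -0.64 -> Y = -0.262 ✓
  U = -0.406 -> Y = -0.067 ✓
All samples match this transformation.

(c) U³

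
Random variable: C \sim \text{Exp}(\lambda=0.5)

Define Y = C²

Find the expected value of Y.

E[C²] = Var(C) + (E[C])² = 4 + 4 = 8

8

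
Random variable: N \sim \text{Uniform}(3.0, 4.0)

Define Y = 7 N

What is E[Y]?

For Y = 7N:
E[Y] = 7 * E[N]
E[N] = (3 + 4)/2 = 3.5
E[Y] = 7 * 3.5 = 24.5

24.5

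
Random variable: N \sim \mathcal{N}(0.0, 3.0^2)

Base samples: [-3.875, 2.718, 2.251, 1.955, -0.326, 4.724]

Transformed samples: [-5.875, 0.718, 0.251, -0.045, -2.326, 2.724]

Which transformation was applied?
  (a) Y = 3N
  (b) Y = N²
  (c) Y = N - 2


Checking option (c) Y = N - 2:
  N = -3.875 -> Y = -5.875 ✓
  N = 2.718 -> Y = 0.718 ✓
  N = 2.251 -> Y = 0.251 ✓
All samples match this transformation.

(c) N - 2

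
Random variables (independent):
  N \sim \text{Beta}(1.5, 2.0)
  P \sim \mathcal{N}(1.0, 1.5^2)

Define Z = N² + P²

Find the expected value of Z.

E[Z] = E[N²] + E[P²]
E[N²] = Var(N) + E[N]² = 0.054421769 + 0.18367347 = 0.23809524
E[P²] = Var(P) + E[P]² = 2.25 + 1 = 3.25
E[Z] = 0.23809524 + 3.25 = 3.4880952

3.4880952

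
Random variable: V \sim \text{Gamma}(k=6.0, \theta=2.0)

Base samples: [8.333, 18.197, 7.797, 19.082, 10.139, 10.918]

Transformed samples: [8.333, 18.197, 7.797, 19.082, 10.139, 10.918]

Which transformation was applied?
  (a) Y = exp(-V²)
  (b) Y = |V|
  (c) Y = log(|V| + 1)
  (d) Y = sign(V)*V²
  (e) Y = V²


Checking option (b) Y = |V|:
  V = 8.333 -> Y = 8.333 ✓
  V = 18.197 -> Y = 18.197 ✓
  V = 7.797 -> Y = 7.797 ✓
All samples match this transformation.

(b) |V|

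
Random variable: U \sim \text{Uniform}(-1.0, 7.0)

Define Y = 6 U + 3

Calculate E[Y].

For Y = 6U + 3:
E[Y] = 6 * E[U] + 3
E[U] = (-1 + 7)/2 = 3
E[Y] = 6 * 3 + 3 = 21

21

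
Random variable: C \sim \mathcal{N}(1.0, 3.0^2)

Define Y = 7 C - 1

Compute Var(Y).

For Y = aC + b: Var(Y) = a² * Var(C)
Var(C) = 3.0^2 = 9
Var(Y) = 7² * 9 = 49 * 9 = 441

441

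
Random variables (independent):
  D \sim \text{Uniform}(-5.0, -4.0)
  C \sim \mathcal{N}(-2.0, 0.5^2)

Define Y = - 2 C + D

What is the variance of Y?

For independent RVs: Var(aX + bY) = a²Var(X) + b²Var(Y)
Var(D) = 0.083333333
Var(C) = 0.25
Var(Y) = 1²*0.083333333 + (-2)²*0.25
= 1*0.083333333 + 4*0.25 = 1.0833333

1.0833333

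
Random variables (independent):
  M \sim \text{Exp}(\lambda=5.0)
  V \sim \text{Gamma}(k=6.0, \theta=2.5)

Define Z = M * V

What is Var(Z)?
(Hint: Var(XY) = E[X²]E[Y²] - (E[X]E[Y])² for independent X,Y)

Var(XY) = E[X²]E[Y²] - (E[X]E[Y])²
E[M] = 0.2, Var(M) = 0.04
E[V] = 15, Var(V) = 37.5
E[M²] = 0.04 + 0.2² = 0.08
E[V²] = 37.5 + 15² = 262.5
Var(Z) = 0.08*262.5 - (0.2*15)²
= 21 - 9 = 12

12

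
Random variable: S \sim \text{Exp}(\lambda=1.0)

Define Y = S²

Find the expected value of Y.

Using E[X²] = Var(X) + (E[X])²:
E[S] = 1
Var(S) = 1/1.0^2 = 1
E[S²] = 1 + 1² = 1 + 1 = 2

2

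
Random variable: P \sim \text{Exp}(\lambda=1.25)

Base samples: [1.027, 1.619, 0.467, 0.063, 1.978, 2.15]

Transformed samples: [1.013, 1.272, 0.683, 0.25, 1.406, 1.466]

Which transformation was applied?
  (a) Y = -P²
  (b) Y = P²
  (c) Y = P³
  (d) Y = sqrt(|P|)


Checking option (d) Y = sqrt(|P|):
  P = 1.027 -> Y = 1.013 ✓
  P = 1.619 -> Y = 1.272 ✓
  P = 0.467 -> Y = 0.683 ✓
All samples match this transformation.

(d) sqrt(|P|)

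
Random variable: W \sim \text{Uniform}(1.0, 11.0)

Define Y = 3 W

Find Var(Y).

For Y = aW + b: Var(Y) = a² * Var(W)
Var(W) = (11 - 1)^2/12 = 8.3333333
Var(Y) = 3² * 8.3333333 = 9 * 8.3333333 = 75

75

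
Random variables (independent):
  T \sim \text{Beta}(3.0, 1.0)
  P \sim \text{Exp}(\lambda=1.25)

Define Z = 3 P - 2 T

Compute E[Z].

E[Z] = -2*E[T] + 3*E[P]
E[T] = 0.75
E[P] = 0.8
E[Z] = -2*0.75 + 3*0.8 = 0.9

0.9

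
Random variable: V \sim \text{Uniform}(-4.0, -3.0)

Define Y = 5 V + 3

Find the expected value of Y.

For Y = 5V + 3:
E[Y] = 5 * E[V] + 3
E[V] = (-4 - 3)/2 = -3.5
E[Y] = 5 * (-3.5) + 3 = -14.5

-14.5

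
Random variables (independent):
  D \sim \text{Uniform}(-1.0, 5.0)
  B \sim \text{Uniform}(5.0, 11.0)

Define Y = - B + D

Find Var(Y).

For independent RVs: Var(aX + bY) = a²Var(X) + b²Var(Y)
Var(D) = 3
Var(B) = 3
Var(Y) = 1²*3 + (-1)²*3
= 1*3 + 1*3 = 6

6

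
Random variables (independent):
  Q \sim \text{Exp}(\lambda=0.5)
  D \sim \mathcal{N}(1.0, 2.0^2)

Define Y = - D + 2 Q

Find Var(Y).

For independent RVs: Var(aX + bY) = a²Var(X) + b²Var(Y)
Var(Q) = 4
Var(D) = 4
Var(Y) = 2²*4 + (-1)²*4
= 4*4 + 1*4 = 20

20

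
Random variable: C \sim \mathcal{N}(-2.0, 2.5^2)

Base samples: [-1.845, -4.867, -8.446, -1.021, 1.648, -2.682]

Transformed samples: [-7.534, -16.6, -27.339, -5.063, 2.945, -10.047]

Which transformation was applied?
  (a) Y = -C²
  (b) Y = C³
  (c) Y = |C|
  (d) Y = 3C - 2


Checking option (d) Y = 3C - 2:
  C = -1.845 -> Y = -7.534 ✓
  C = -4.867 -> Y = -16.6 ✓
  C = -8.446 -> Y = -27.339 ✓
All samples match this transformation.

(d) 3C - 2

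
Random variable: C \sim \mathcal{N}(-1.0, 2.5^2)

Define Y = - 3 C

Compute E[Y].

For Y = -3C:
E[Y] = -3 * E[C]
E[C] = -1.0 = -1
E[Y] = -3 * (-1) = 3

3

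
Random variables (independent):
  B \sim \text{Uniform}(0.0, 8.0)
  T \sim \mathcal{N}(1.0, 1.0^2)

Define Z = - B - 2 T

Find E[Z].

E[Z] = -1*E[B] - 2*E[T]
E[B] = 4
E[T] = 1
E[Z] = -1*4 - 2*1 = -6

-6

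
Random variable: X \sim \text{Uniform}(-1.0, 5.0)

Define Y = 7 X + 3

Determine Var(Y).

For Y = aX + b: Var(Y) = a² * Var(X)
Var(X) = (5 + 1)^2/12 = 3
Var(Y) = 7² * 3 = 49 * 3 = 147

147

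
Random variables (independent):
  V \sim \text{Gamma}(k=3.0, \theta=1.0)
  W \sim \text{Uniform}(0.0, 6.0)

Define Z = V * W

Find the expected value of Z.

For independent RVs: E[XY] = E[X]*E[Y]
E[V] = 3
E[W] = 3
E[Z] = 3 * 3 = 9

9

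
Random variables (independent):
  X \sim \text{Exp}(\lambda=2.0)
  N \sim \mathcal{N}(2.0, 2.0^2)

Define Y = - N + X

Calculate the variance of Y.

For independent RVs: Var(aX + bY) = a²Var(X) + b²Var(Y)
Var(X) = 0.25
Var(N) = 4
Var(Y) = 1²*0.25 + (-1)²*4
= 1*0.25 + 1*4 = 4.25

4.25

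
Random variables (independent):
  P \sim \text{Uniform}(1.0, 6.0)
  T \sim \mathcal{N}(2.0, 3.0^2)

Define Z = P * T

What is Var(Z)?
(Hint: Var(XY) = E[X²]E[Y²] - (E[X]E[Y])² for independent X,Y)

Var(XY) = E[X²]E[Y²] - (E[X]E[Y])²
E[P] = 3.5, Var(P) = 2.0833333
E[T] = 2, Var(T) = 9
E[P²] = 2.0833333 + 3.5² = 14.333333
E[T²] = 9 + 2² = 13
Var(Z) = 14.333333*13 - (3.5*2)²
= 186.33333 - 49 = 137.33333

137.33333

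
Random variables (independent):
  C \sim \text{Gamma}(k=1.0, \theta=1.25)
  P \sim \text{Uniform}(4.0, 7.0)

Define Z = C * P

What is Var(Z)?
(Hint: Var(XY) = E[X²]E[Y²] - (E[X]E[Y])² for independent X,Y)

Var(XY) = E[X²]E[Y²] - (E[X]E[Y])²
E[C] = 1.25, Var(C) = 1.5625
E[P] = 5.5, Var(P) = 0.75
E[C²] = 1.5625 + 1.25² = 3.125
E[P²] = 0.75 + 5.5² = 31
Var(Z) = 3.125*31 - (1.25*5.5)²
= 96.875 - 47.265625 = 49.609375

49.609375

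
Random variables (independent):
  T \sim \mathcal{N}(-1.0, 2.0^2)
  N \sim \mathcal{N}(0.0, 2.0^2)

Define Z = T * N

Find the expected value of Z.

For independent RVs: E[XY] = E[X]*E[Y]
E[T] = -1
E[N] = 0
E[Z] = -1 * 0 = 0

0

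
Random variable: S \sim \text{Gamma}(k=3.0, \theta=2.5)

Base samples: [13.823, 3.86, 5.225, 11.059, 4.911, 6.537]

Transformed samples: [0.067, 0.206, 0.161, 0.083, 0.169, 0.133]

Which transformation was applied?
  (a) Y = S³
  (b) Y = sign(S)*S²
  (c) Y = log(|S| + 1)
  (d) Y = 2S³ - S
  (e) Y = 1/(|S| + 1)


Checking option (e) Y = 1/(|S| + 1):
  S = 13.823 -> Y = 0.067 ✓
  S = 3.86 -> Y = 0.206 ✓
  S = 5.225 -> Y = 0.161 ✓
All samples match this transformation.

(e) 1/(|S| + 1)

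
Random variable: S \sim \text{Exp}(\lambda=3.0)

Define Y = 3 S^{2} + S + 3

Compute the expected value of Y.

E[Y] = 3*E[S²] + 1*E[S] + 3
E[S] = 0.33333333
E[S²] = Var(S) + (E[S])² = 0.11111111 + 0.11111111 = 0.22222222
E[Y] = 3*0.22222222 + 1*0.33333333 + 3 = 4

4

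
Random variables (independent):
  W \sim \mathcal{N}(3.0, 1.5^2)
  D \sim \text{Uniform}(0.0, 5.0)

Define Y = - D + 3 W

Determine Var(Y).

For independent RVs: Var(aX + bY) = a²Var(X) + b²Var(Y)
Var(W) = 2.25
Var(D) = 2.0833333
Var(Y) = 3²*2.25 + (-1)²*2.0833333
= 9*2.25 + 1*2.0833333 = 22.333333

22.333333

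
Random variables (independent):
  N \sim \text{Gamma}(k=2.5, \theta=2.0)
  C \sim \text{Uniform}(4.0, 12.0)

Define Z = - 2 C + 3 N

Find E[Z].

E[Z] = 3*E[N] - 2*E[C]
E[N] = 5
E[C] = 8
E[Z] = 3*5 - 2*8 = -1

-1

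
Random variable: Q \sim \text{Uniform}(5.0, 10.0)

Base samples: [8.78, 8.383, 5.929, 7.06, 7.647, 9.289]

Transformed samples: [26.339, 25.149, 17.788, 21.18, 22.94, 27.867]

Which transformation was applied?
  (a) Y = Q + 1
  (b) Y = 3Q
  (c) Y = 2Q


Checking option (b) Y = 3Q:
  Q = 8.78 -> Y = 26.339 ✓
  Q = 8.383 -> Y = 25.149 ✓
  Q = 5.929 -> Y = 17.788 ✓
All samples match this transformation.

(b) 3Q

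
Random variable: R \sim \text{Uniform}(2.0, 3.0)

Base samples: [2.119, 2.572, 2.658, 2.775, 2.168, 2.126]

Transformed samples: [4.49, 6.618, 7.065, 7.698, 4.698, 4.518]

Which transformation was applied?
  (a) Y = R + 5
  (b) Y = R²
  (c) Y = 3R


Checking option (b) Y = R²:
  R = 2.119 -> Y = 4.49 ✓
  R = 2.572 -> Y = 6.618 ✓
  R = 2.658 -> Y = 7.065 ✓
All samples match this transformation.

(b) R²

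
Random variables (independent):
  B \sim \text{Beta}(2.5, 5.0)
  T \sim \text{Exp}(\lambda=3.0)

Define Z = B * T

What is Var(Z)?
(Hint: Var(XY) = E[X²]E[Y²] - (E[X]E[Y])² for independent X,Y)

Var(XY) = E[X²]E[Y²] - (E[X]E[Y])²
E[B] = 0.33333333, Var(B) = 0.026143791
E[T] = 0.33333333, Var(T) = 0.11111111
E[B²] = 0.026143791 + 0.33333333² = 0.1372549
E[T²] = 0.11111111 + 0.33333333² = 0.22222222
Var(Z) = 0.1372549*0.22222222 - (0.33333333*0.33333333)²
= 0.030501089 - 0.012345679 = 0.01815541

0.01815541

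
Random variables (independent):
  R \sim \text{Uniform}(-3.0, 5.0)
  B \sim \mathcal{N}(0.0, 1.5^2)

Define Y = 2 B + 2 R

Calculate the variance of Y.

For independent RVs: Var(aX + bY) = a²Var(X) + b²Var(Y)
Var(R) = 5.3333333
Var(B) = 2.25
Var(Y) = 2²*5.3333333 + 2²*2.25
= 4*5.3333333 + 4*2.25 = 30.333333

30.333333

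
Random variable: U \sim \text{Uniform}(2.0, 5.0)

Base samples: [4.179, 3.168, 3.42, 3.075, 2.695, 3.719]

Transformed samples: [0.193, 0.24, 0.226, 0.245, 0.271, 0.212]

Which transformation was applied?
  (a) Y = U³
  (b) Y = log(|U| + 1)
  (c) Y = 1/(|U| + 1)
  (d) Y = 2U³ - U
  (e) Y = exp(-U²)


Checking option (c) Y = 1/(|U| + 1):
  U = 4.179 -> Y = 0.193 ✓
  U = 3.168 -> Y = 0.24 ✓
  U = 3.42 -> Y = 0.226 ✓
All samples match this transformation.

(c) 1/(|U| + 1)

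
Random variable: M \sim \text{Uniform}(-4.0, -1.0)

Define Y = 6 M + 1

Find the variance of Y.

For Y = aM + b: Var(Y) = a² * Var(M)
Var(M) = (-1 + 4)^2/12 = 0.75
Var(Y) = 6² * 0.75 = 36 * 0.75 = 27

27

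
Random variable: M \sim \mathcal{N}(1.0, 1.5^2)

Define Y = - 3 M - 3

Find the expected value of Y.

For Y = -3M - 3:
E[Y] = -3 * E[M] - 3
E[M] = 1.0 = 1
E[Y] = -3 * 1 - 3 = -6

-6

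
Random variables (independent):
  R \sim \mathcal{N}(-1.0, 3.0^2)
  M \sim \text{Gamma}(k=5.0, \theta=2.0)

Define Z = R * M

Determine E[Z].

For independent RVs: E[XY] = E[X]*E[Y]
E[R] = -1
E[M] = 10
E[Z] = -1 * 10 = -10

-10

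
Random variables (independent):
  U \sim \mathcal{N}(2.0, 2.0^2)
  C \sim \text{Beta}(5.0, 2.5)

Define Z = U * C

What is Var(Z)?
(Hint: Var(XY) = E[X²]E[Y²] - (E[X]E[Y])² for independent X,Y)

Var(XY) = E[X²]E[Y²] - (E[X]E[Y])²
E[U] = 2, Var(U) = 4
E[C] = 0.66666667, Var(C) = 0.026143791
E[U²] = 4 + 2² = 8
E[C²] = 0.026143791 + 0.66666667² = 0.47058824
Var(Z) = 8*0.47058824 - (2*0.66666667)²
= 3.7647059 - 1.7777778 = 1.9869281

1.9869281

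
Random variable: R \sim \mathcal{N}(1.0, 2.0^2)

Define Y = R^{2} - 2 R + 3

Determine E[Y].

E[Y] = 1*E[R²] - 2*E[R] + 3
E[R] = 1
E[R²] = Var(R) + (E[R])² = 4 + 1 = 5
E[Y] = 1*5 - 2*1 + 3 = 6

6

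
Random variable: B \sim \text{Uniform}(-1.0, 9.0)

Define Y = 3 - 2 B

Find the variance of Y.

For Y = aB + b: Var(Y) = a² * Var(B)
Var(B) = (9 + 1)^2/12 = 8.3333333
Var(Y) = (-2)² * 8.3333333 = 4 * 8.3333333 = 33.333333

33.333333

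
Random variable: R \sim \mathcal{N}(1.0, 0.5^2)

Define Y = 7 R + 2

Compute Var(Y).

For Y = aR + b: Var(Y) = a² * Var(R)
Var(R) = 0.5^2 = 0.25
Var(Y) = 7² * 0.25 = 49 * 0.25 = 12.25

12.25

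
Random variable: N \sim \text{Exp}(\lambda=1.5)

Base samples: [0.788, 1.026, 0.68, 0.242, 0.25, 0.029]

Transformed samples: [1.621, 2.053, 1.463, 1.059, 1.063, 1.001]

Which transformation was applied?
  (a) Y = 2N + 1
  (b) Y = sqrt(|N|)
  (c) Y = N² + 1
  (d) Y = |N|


Checking option (c) Y = N² + 1:
  N = 0.788 -> Y = 1.621 ✓
  N = 1.026 -> Y = 2.053 ✓
  N = 0.68 -> Y = 1.463 ✓
All samples match this transformation.

(c) N² + 1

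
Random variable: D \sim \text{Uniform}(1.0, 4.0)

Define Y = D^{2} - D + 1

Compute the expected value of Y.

E[Y] = 1*E[D²] - 1*E[D] + 1
E[D] = 2.5
E[D²] = Var(D) + (E[D])² = 0.75 + 6.25 = 7
E[Y] = 1*7 - 1*2.5 + 1 = 5.5

5.5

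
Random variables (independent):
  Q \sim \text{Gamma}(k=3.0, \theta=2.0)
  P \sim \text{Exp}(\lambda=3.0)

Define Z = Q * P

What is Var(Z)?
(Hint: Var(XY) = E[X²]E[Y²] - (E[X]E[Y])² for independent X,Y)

Var(XY) = E[X²]E[Y²] - (E[X]E[Y])²
E[Q] = 6, Var(Q) = 12
E[P] = 0.33333333, Var(P) = 0.11111111
E[Q²] = 12 + 6² = 48
E[P²] = 0.11111111 + 0.33333333² = 0.22222222
Var(Z) = 48*0.22222222 - (6*0.33333333)²
= 10.666667 - 4 = 6.6666667

6.6666667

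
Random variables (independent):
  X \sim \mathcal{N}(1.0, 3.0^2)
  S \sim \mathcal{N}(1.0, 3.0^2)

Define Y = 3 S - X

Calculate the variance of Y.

For independent RVs: Var(aX + bY) = a²Var(X) + b²Var(Y)
Var(X) = 9
Var(S) = 9
Var(Y) = (-1)²*9 + 3²*9
= 1*9 + 9*9 = 90

90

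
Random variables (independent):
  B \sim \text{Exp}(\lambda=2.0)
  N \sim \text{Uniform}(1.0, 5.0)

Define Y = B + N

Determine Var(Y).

For independent RVs: Var(aX + bY) = a²Var(X) + b²Var(Y)
Var(B) = 0.25
Var(N) = 1.3333333
Var(Y) = 1²*0.25 + 1²*1.3333333
= 1*0.25 + 1*1.3333333 = 1.5833333

1.5833333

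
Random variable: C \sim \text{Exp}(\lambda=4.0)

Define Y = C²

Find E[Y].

Using E[X²] = Var(X) + (E[X])²:
E[C] = 0.25
Var(C) = 1/4.0^2 = 0.0625
E[C²] = 0.0625 + 0.25² = 0.0625 + 0.0625 = 0.125

0.125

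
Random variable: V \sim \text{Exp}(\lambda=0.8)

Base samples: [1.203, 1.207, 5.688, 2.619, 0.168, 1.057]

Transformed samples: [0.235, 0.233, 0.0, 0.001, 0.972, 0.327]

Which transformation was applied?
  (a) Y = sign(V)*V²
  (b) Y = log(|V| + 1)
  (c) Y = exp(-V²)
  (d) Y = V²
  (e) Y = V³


Checking option (c) Y = exp(-V²):
  V = 1.203 -> Y = 0.235 ✓
  V = 1.207 -> Y = 0.233 ✓
  V = 5.688 -> Y = 0.0 ✓
All samples match this transformation.

(c) exp(-V²)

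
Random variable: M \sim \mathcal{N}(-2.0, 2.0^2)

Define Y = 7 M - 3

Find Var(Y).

For Y = aM + b: Var(Y) = a² * Var(M)
Var(M) = 2.0^2 = 4
Var(Y) = 7² * 4 = 49 * 4 = 196

196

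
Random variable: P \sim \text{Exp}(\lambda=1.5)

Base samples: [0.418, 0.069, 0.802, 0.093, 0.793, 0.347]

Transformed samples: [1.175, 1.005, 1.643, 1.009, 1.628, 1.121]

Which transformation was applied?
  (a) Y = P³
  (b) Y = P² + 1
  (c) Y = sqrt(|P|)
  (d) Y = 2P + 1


Checking option (b) Y = P² + 1:
  P = 0.418 -> Y = 1.175 ✓
  P = 0.069 -> Y = 1.005 ✓
  P = 0.802 -> Y = 1.643 ✓
All samples match this transformation.

(b) P² + 1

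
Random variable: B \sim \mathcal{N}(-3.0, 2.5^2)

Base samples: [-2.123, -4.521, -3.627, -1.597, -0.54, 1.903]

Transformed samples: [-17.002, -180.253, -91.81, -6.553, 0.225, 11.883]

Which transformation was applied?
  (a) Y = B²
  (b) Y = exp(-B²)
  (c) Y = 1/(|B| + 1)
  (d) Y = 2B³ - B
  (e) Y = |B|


Checking option (d) Y = 2B³ - B:
  B = -2.123 -> Y = -17.002 ✓
  B = -4.521 -> Y = -180.253 ✓
  B = -3.627 -> Y = -91.81 ✓
All samples match this transformation.

(d) 2B³ - B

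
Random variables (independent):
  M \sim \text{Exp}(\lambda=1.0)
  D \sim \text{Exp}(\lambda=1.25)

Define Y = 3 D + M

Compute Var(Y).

For independent RVs: Var(aX + bY) = a²Var(X) + b²Var(Y)
Var(M) = 1
Var(D) = 0.64
Var(Y) = 1²*1 + 3²*0.64
= 1*1 + 9*0.64 = 6.76

6.76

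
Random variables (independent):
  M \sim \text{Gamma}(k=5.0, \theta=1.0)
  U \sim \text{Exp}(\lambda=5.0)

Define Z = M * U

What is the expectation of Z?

For independent RVs: E[XY] = E[X]*E[Y]
E[M] = 5
E[U] = 0.2
E[Z] = 5 * 0.2 = 1

1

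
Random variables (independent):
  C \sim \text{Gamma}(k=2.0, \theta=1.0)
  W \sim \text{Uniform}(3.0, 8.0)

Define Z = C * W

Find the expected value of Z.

For independent RVs: E[XY] = E[X]*E[Y]
E[C] = 2
E[W] = 5.5
E[Z] = 2 * 5.5 = 11

11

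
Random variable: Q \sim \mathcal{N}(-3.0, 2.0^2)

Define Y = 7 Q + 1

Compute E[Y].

For Y = 7Q + 1:
E[Y] = 7 * E[Q] + 1
E[Q] = -3.0 = -3
E[Y] = 7 * (-3) + 1 = -20

-20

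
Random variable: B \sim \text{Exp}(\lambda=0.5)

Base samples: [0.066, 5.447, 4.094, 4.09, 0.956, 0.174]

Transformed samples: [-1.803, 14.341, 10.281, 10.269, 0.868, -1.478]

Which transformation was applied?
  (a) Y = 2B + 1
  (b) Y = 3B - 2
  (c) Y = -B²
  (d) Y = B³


Checking option (b) Y = 3B - 2:
  B = 0.066 -> Y = -1.803 ✓
  B = 5.447 -> Y = 14.341 ✓
  B = 4.094 -> Y = 10.281 ✓
All samples match this transformation.

(b) 3B - 2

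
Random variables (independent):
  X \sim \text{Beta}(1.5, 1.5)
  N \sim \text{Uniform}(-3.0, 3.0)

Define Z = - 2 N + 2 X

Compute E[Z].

E[Z] = 2*E[X] - 2*E[N]
E[X] = 0.5
E[N] = 0
E[Z] = 2*0.5 - 2*0 = 1

1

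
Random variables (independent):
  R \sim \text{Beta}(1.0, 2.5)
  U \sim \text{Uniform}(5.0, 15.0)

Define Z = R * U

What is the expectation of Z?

For independent RVs: E[XY] = E[X]*E[Y]
E[R] = 0.28571429
E[U] = 10
E[Z] = 0.28571429 * 10 = 2.8571429

2.8571429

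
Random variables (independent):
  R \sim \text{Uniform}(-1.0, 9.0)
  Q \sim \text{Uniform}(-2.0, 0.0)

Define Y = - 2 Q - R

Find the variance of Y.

For independent RVs: Var(aX + bY) = a²Var(X) + b²Var(Y)
Var(R) = 8.3333333
Var(Q) = 0.33333333
Var(Y) = (-1)²*8.3333333 + (-2)²*0.33333333
= 1*8.3333333 + 4*0.33333333 = 9.6666667

9.6666667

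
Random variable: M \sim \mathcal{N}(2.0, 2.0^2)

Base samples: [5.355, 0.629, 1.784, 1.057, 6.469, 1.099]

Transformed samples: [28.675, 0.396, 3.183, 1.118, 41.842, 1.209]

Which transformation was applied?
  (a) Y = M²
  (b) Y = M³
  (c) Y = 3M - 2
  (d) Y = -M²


Checking option (a) Y = M²:
  M = 5.355 -> Y = 28.675 ✓
  M = 0.629 -> Y = 0.396 ✓
  M = 1.784 -> Y = 3.183 ✓
All samples match this transformation.

(a) M²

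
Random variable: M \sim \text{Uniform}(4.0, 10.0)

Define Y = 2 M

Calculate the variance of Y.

For Y = aM + b: Var(Y) = a² * Var(M)
Var(M) = (10 - 4)^2/12 = 3
Var(Y) = 2² * 3 = 4 * 3 = 12

12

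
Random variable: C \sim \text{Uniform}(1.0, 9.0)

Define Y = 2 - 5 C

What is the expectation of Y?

For Y = -5C + 2:
E[Y] = -5 * E[C] + 2
E[C] = (1 + 9)/2 = 5
E[Y] = -5 * 5 + 2 = -23

-23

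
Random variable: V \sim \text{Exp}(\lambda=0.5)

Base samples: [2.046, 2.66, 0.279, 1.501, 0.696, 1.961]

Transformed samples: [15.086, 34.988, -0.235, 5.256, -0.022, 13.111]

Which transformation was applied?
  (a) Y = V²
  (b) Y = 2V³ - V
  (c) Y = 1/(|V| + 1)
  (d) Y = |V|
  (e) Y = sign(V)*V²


Checking option (b) Y = 2V³ - V:
  V = 2.046 -> Y = 15.086 ✓
  V = 2.66 -> Y = 34.988 ✓
  V = 0.279 -> Y = -0.235 ✓
All samples match this transformation.

(b) 2V³ - V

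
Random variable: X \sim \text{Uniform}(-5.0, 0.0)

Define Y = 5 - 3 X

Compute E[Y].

For Y = -3X + 5:
E[Y] = -3 * E[X] + 5
E[X] = (-5 + 0)/2 = -2.5
E[Y] = -3 * (-2.5) + 5 = 12.5

12.5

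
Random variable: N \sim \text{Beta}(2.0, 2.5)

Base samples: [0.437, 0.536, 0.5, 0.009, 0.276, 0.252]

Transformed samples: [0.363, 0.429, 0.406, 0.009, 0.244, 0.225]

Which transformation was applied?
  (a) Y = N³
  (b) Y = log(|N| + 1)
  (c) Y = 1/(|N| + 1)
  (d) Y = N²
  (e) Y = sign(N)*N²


Checking option (b) Y = log(|N| + 1):
  N = 0.437 -> Y = 0.363 ✓
  N = 0.536 -> Y = 0.429 ✓
  N = 0.5 -> Y = 0.406 ✓
All samples match this transformation.

(b) log(|N| + 1)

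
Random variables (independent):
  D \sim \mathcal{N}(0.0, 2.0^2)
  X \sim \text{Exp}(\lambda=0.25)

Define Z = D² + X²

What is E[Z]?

E[Z] = E[D²] + E[X²]
E[D²] = Var(D) + E[D]² = 4 + 0 = 4
E[X²] = Var(X) + E[X]² = 16 + 16 = 32
E[Z] = 4 + 32 = 36

36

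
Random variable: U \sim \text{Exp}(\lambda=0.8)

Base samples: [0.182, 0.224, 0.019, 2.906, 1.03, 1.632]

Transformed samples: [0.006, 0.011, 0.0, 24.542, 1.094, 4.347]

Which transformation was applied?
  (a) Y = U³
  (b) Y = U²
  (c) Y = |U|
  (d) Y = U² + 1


Checking option (a) Y = U³:
  U = 0.182 -> Y = 0.006 ✓
  U = 0.224 -> Y = 0.011 ✓
  U = 0.019 -> Y = 0.0 ✓
All samples match this transformation.

(a) U³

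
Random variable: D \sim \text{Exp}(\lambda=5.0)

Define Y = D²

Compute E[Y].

Using E[X²] = Var(X) + (E[X])²:
E[D] = 0.2
Var(D) = 1/5.0^2 = 0.04
E[D²] = 0.04 + 0.2² = 0.04 + 0.04 = 0.08

0.08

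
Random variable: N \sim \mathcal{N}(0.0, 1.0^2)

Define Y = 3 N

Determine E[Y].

For Y = 3N:
E[Y] = 3 * E[N]
E[N] = 0.0 = 0
E[Y] = 3 * 0 = 0

0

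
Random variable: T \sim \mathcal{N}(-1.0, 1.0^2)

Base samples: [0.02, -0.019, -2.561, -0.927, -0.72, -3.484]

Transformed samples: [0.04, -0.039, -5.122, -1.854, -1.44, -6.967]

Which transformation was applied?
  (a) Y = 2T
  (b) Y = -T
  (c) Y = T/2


Checking option (a) Y = 2T:
  T = 0.02 -> Y = 0.04 ✓
  T = -0.019 -> Y = -0.039 ✓
  T = -2.561 -> Y = -5.122 ✓
All samples match this transformation.

(a) 2T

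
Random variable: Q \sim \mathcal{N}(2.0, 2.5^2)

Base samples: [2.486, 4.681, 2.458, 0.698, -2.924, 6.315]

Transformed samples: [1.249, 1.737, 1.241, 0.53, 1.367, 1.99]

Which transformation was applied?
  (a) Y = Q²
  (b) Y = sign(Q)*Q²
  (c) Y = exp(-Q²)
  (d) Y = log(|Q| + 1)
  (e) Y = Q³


Checking option (d) Y = log(|Q| + 1):
  Q = 2.486 -> Y = 1.249 ✓
  Q = 4.681 -> Y = 1.737 ✓
  Q = 2.458 -> Y = 1.241 ✓
All samples match this transformation.

(d) log(|Q| + 1)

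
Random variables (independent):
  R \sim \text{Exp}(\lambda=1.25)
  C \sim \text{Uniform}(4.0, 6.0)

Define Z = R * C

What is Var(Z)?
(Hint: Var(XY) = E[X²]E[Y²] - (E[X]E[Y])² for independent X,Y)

Var(XY) = E[X²]E[Y²] - (E[X]E[Y])²
E[R] = 0.8, Var(R) = 0.64
E[C] = 5, Var(C) = 0.33333333
E[R²] = 0.64 + 0.8² = 1.28
E[C²] = 0.33333333 + 5² = 25.333333
Var(Z) = 1.28*25.333333 - (0.8*5)²
= 32.426667 - 16 = 16.426667

16.426667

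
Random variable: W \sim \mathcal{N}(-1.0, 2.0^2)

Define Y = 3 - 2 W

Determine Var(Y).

For Y = aW + b: Var(Y) = a² * Var(W)
Var(W) = 2.0^2 = 4
Var(Y) = (-2)² * 4 = 4 * 4 = 16

16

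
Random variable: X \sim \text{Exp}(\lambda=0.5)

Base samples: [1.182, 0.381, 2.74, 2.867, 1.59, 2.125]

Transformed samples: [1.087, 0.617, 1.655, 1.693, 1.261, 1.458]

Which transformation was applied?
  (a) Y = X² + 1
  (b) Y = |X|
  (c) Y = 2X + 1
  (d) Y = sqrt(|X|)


Checking option (d) Y = sqrt(|X|):
  X = 1.182 -> Y = 1.087 ✓
  X = 0.381 -> Y = 0.617 ✓
  X = 2.74 -> Y = 1.655 ✓
All samples match this transformation.

(d) sqrt(|X|)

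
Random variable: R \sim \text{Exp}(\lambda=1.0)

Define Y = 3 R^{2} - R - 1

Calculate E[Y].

E[Y] = 3*E[R²] - 1*E[R] - 1
E[R] = 1
E[R²] = Var(R) + (E[R])² = 1 + 1 = 2
E[Y] = 3*2 - 1*1 - 1 = 4

4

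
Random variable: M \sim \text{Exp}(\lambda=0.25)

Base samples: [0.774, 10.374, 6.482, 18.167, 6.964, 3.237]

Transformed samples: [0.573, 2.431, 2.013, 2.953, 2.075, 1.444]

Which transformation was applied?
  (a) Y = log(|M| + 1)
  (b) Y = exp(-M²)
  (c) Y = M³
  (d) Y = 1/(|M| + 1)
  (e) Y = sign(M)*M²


Checking option (a) Y = log(|M| + 1):
  M = 0.774 -> Y = 0.573 ✓
  M = 10.374 -> Y = 2.431 ✓
  M = 6.482 -> Y = 2.013 ✓
All samples match this transformation.

(a) log(|M| + 1)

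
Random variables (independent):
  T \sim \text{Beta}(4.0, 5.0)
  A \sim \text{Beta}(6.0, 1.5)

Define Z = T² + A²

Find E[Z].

E[Z] = E[T²] + E[A²]
E[T²] = Var(T) + E[T]² = 0.024691358 + 0.19753086 = 0.22222222
E[A²] = Var(A) + E[A]² = 0.018823529 + 0.64 = 0.65882353
E[Z] = 0.22222222 + 0.65882353 = 0.88104575

0.88104575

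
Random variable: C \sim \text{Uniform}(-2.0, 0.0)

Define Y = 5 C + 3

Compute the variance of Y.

For Y = aC + b: Var(Y) = a² * Var(C)
Var(C) = (0 + 2)^2/12 = 0.33333333
Var(Y) = 5² * 0.33333333 = 25 * 0.33333333 = 8.3333333

8.3333333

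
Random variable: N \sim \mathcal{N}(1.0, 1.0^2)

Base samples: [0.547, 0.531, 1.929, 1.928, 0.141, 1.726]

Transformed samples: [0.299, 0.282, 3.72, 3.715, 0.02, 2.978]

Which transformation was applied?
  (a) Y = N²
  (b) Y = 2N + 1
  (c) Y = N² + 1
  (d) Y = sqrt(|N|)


Checking option (a) Y = N²:
  N = 0.547 -> Y = 0.299 ✓
  N = 0.531 -> Y = 0.282 ✓
  N = 1.929 -> Y = 3.72 ✓
All samples match this transformation.

(a) N²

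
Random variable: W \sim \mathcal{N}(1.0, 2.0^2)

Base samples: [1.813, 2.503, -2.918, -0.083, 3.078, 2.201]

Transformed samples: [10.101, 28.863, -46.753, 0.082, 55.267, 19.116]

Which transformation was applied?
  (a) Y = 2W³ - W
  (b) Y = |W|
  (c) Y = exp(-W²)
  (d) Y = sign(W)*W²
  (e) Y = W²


Checking option (a) Y = 2W³ - W:
  W = 1.813 -> Y = 10.101 ✓
  W = 2.503 -> Y = 28.863 ✓
  W = -2.918 -> Y = -46.753 ✓
All samples match this transformation.

(a) 2W³ - W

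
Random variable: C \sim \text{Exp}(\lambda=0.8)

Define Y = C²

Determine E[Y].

Using E[X²] = Var(X) + (E[X])²:
E[C] = 1.25
Var(C) = 1/0.8^2 = 1.5625
E[C²] = 1.5625 + 1.25² = 1.5625 + 1.5625 = 3.125

3.125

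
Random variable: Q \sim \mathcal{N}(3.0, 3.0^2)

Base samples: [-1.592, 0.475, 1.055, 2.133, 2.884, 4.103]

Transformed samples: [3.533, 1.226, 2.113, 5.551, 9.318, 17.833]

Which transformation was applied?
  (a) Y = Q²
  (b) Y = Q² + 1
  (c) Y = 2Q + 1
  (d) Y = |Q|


Checking option (b) Y = Q² + 1:
  Q = -1.592 -> Y = 3.533 ✓
  Q = 0.475 -> Y = 1.226 ✓
  Q = 1.055 -> Y = 2.113 ✓
All samples match this transformation.

(b) Q² + 1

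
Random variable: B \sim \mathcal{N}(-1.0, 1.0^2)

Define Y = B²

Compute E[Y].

E[B²] = Var(B) + (E[B])² = 1 + 1 = 2

2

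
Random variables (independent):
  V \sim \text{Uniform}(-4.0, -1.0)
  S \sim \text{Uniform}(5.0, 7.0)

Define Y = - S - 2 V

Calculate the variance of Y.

For independent RVs: Var(aX + bY) = a²Var(X) + b²Var(Y)
Var(V) = 0.75
Var(S) = 0.33333333
Var(Y) = (-2)²*0.75 + (-1)²*0.33333333
= 4*0.75 + 1*0.33333333 = 3.3333333

3.3333333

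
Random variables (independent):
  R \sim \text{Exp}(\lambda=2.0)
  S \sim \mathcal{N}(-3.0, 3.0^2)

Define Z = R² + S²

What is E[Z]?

E[Z] = E[R²] + E[S²]
E[R²] = Var(R) + E[R]² = 0.25 + 0.25 = 0.5
E[S²] = Var(S) + E[S]² = 9 + 9 = 18
E[Z] = 0.5 + 18 = 18.5

18.5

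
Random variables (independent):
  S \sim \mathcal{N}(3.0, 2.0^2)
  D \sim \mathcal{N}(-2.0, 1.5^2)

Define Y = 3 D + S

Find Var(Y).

For independent RVs: Var(aX + bY) = a²Var(X) + b²Var(Y)
Var(S) = 4
Var(D) = 2.25
Var(Y) = 1²*4 + 3²*2.25
= 1*4 + 9*2.25 = 24.25

24.25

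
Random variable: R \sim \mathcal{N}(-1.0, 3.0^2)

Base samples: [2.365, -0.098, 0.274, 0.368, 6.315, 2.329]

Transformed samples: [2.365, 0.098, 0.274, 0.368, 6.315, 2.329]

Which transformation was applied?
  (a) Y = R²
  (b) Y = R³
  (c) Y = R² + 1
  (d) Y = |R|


Checking option (d) Y = |R|:
  R = 2.365 -> Y = 2.365 ✓
  R = -0.098 -> Y = 0.098 ✓
  R = 0.274 -> Y = 0.274 ✓
All samples match this transformation.

(d) |R|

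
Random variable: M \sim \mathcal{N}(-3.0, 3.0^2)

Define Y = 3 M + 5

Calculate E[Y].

For Y = 3M + 5:
E[Y] = 3 * E[M] + 5
E[M] = -3.0 = -3
E[Y] = 3 * (-3) + 5 = -4

-4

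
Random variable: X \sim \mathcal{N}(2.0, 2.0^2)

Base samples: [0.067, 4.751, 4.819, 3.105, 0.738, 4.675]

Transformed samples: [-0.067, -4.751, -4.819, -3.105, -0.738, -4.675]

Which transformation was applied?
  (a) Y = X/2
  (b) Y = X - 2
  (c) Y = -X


Checking option (c) Y = -X:
  X = 0.067 -> Y = -0.067 ✓
  X = 4.751 -> Y = -4.751 ✓
  X = 4.819 -> Y = -4.819 ✓
All samples match this transformation.

(c) -X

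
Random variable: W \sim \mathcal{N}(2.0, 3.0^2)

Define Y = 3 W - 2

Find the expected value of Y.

For Y = 3W - 2:
E[Y] = 3 * E[W] - 2
E[W] = 2.0 = 2
E[Y] = 3 * 2 - 2 = 4

4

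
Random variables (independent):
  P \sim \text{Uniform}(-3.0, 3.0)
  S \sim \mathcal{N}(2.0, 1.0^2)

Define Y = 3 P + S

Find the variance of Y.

For independent RVs: Var(aX + bY) = a²Var(X) + b²Var(Y)
Var(P) = 3
Var(S) = 1
Var(Y) = 3²*3 + 1²*1
= 9*3 + 1*1 = 28

28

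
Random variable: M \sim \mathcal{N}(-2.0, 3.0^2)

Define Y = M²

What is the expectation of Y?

Using E[X²] = Var(X) + (E[X])²:
E[M] = -2
Var(M) = 3.0^2 = 9
E[M²] = 9 + (-2)² = 9 + 4 = 13

13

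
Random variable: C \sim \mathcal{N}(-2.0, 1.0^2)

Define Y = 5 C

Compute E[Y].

For Y = 5C:
E[Y] = 5 * E[C]
E[C] = -2.0 = -2
E[Y] = 5 * (-2) = -10

-10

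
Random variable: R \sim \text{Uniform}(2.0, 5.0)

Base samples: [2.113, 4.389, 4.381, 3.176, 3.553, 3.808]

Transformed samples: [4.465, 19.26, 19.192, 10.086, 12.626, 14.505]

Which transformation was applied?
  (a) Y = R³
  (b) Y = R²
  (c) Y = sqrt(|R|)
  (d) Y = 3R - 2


Checking option (b) Y = R²:
  R = 2.113 -> Y = 4.465 ✓
  R = 4.389 -> Y = 19.26 ✓
  R = 4.381 -> Y = 19.192 ✓
All samples match this transformation.

(b) R²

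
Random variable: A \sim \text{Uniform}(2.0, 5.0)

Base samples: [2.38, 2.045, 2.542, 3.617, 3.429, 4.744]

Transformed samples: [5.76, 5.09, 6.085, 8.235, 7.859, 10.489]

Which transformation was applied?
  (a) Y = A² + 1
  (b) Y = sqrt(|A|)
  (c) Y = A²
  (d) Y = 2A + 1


Checking option (d) Y = 2A + 1:
  A = 2.38 -> Y = 5.76 ✓
  A = 2.045 -> Y = 5.09 ✓
  A = 2.542 -> Y = 6.085 ✓
All samples match this transformation.

(d) 2A + 1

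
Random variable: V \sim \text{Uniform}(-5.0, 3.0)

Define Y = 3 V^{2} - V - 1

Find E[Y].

E[Y] = 3*E[V²] - 1*E[V] - 1
E[V] = -1
E[V²] = Var(V) + (E[V])² = 5.3333333 + 1 = 6.3333333
E[Y] = 3*6.3333333 - 1*(-1) - 1 = 19

19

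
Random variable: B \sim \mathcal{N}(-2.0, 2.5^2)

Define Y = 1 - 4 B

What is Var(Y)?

For Y = aB + b: Var(Y) = a² * Var(B)
Var(B) = 2.5^2 = 6.25
Var(Y) = (-4)² * 6.25 = 16 * 6.25 = 100

100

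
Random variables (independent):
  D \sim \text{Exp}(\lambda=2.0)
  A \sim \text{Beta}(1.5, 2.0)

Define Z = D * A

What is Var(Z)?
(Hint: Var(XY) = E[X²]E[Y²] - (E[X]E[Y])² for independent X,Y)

Var(XY) = E[X²]E[Y²] - (E[X]E[Y])²
E[D] = 0.5, Var(D) = 0.25
E[A] = 0.42857143, Var(A) = 0.054421769
E[D²] = 0.25 + 0.5² = 0.5
E[A²] = 0.054421769 + 0.42857143² = 0.23809524
Var(Z) = 0.5*0.23809524 - (0.5*0.42857143)²
= 0.11904762 - 0.045918367 = 0.073129252

0.073129252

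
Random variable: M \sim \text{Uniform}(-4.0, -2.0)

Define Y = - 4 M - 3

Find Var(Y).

For Y = aM + b: Var(Y) = a² * Var(M)
Var(M) = (-2 + 4)^2/12 = 0.33333333
Var(Y) = (-4)² * 0.33333333 = 16 * 0.33333333 = 5.3333333

5.3333333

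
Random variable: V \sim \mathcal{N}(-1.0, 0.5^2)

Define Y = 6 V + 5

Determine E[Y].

For Y = 6V + 5:
E[Y] = 6 * E[V] + 5
E[V] = -1.0 = -1
E[Y] = 6 * (-1) + 5 = -1

-1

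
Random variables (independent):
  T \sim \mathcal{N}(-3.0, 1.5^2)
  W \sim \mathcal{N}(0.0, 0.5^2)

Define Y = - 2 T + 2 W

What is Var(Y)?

For independent RVs: Var(aX + bY) = a²Var(X) + b²Var(Y)
Var(T) = 2.25
Var(W) = 0.25
Var(Y) = (-2)²*2.25 + 2²*0.25
= 4*2.25 + 4*0.25 = 10

10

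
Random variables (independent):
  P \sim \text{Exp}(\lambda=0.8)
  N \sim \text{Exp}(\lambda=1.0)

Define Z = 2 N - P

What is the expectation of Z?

E[Z] = -1*E[P] + 2*E[N]
E[P] = 1.25
E[N] = 1
E[Z] = -1*1.25 + 2*1 = 0.75

0.75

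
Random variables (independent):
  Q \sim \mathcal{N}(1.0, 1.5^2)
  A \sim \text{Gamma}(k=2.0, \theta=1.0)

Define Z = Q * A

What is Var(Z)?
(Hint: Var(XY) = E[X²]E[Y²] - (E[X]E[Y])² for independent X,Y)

Var(XY) = E[X²]E[Y²] - (E[X]E[Y])²
E[Q] = 1, Var(Q) = 2.25
E[A] = 2, Var(A) = 2
E[Q²] = 2.25 + 1² = 3.25
E[A²] = 2 + 2² = 6
Var(Z) = 3.25*6 - (1*2)²
= 19.5 - 4 = 15.5

15.5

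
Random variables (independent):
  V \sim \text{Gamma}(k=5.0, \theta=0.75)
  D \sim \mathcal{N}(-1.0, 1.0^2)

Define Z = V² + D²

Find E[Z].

E[Z] = E[V²] + E[D²]
E[V²] = Var(V) + E[V]² = 2.8125 + 14.0625 = 16.875
E[D²] = Var(D) + E[D]² = 1 + 1 = 2
E[Z] = 16.875 + 2 = 18.875

18.875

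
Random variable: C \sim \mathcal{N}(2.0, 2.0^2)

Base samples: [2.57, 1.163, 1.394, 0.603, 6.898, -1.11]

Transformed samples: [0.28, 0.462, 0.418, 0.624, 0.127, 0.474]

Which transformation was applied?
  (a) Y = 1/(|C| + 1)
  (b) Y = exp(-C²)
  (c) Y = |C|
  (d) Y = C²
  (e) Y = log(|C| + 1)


Checking option (a) Y = 1/(|C| + 1):
  C = 2.57 -> Y = 0.28 ✓
  C = 1.163 -> Y = 0.462 ✓
  C = 1.394 -> Y = 0.418 ✓
All samples match this transformation.

(a) 1/(|C| + 1)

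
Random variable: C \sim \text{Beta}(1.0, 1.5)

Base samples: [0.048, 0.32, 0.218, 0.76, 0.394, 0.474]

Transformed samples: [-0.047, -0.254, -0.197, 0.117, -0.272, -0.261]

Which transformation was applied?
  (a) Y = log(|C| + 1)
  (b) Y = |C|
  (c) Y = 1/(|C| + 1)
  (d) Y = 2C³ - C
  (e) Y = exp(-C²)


Checking option (d) Y = 2C³ - C:
  C = 0.048 -> Y = -0.047 ✓
  C = 0.32 -> Y = -0.254 ✓
  C = 0.218 -> Y = -0.197 ✓
All samples match this transformation.

(d) 2C³ - C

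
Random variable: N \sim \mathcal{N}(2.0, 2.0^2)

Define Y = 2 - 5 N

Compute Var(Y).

For Y = aN + b: Var(Y) = a² * Var(N)
Var(N) = 2.0^2 = 4
Var(Y) = (-5)² * 4 = 25 * 4 = 100

100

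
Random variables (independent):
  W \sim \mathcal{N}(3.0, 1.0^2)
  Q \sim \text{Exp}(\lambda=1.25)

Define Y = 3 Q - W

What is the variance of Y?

For independent RVs: Var(aX + bY) = a²Var(X) + b²Var(Y)
Var(W) = 1
Var(Q) = 0.64
Var(Y) = (-1)²*1 + 3²*0.64
= 1*1 + 9*0.64 = 6.76

6.76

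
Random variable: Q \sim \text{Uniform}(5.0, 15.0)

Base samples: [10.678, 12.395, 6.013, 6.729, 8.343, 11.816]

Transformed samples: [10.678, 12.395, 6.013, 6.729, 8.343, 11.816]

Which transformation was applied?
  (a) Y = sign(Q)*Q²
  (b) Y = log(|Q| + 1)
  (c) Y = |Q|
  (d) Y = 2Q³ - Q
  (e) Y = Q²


Checking option (c) Y = |Q|:
  Q = 10.678 -> Y = 10.678 ✓
  Q = 12.395 -> Y = 12.395 ✓
  Q = 6.013 -> Y = 6.013 ✓
All samples match this transformation.

(c) |Q|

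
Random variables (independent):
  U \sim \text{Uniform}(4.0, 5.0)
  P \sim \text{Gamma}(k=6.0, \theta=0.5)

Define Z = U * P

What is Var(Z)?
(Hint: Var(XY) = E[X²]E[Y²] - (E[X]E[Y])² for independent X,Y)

Var(XY) = E[X²]E[Y²] - (E[X]E[Y])²
E[U] = 4.5, Var(U) = 0.083333333
E[P] = 3, Var(P) = 1.5
E[U²] = 0.083333333 + 4.5² = 20.333333
E[P²] = 1.5 + 3² = 10.5
Var(Z) = 20.333333*10.5 - (4.5*3)²
= 213.5 - 182.25 = 31.25

31.25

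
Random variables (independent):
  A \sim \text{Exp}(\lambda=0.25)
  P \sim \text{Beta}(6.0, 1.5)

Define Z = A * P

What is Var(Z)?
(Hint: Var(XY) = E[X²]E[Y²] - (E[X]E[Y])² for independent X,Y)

Var(XY) = E[X²]E[Y²] - (E[X]E[Y])²
E[A] = 4, Var(A) = 16
E[P] = 0.8, Var(P) = 0.018823529
E[A²] = 16 + 4² = 32
E[P²] = 0.018823529 + 0.8² = 0.65882353
Var(Z) = 32*0.65882353 - (4*0.8)²
= 21.082353 - 10.24 = 10.842353

10.842353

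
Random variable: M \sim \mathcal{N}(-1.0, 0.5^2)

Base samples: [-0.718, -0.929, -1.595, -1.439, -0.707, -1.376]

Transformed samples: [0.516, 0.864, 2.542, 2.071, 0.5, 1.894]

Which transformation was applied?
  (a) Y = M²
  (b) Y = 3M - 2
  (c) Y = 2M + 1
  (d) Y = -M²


Checking option (a) Y = M²:
  M = -0.718 -> Y = 0.516 ✓
  M = -0.929 -> Y = 0.864 ✓
  M = -1.595 -> Y = 2.542 ✓
All samples match this transformation.

(a) M²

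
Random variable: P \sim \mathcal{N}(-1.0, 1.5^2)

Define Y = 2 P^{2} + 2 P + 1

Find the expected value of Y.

E[Y] = 2*E[P²] + 2*E[P] + 1
E[P] = -1
E[P²] = Var(P) + (E[P])² = 2.25 + 1 = 3.25
E[Y] = 2*3.25 + 2*(-1) + 1 = 5.5

5.5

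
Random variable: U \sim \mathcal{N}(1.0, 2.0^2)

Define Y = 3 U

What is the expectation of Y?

For Y = 3U:
E[Y] = 3 * E[U]
E[U] = 1.0 = 1
E[Y] = 3 * 1 = 3

3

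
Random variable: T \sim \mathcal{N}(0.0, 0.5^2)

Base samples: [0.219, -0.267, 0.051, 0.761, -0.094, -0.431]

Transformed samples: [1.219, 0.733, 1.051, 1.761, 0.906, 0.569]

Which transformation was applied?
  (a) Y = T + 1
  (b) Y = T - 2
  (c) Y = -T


Checking option (a) Y = T + 1:
  T = 0.219 -> Y = 1.219 ✓
  T = -0.267 -> Y = 0.733 ✓
  T = 0.051 -> Y = 1.051 ✓
All samples match this transformation.

(a) T + 1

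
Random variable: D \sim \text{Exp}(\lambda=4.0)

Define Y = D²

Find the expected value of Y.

Using E[X²] = Var(X) + (E[X])²:
E[D] = 0.25
Var(D) = 1/4.0^2 = 0.0625
E[D²] = 0.0625 + 0.25² = 0.0625 + 0.0625 = 0.125

0.125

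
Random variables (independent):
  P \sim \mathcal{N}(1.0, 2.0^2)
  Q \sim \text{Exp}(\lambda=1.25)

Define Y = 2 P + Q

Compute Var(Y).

For independent RVs: Var(aX + bY) = a²Var(X) + b²Var(Y)
Var(P) = 4
Var(Q) = 0.64
Var(Y) = 2²*4 + 1²*0.64
= 4*4 + 1*0.64 = 16.64

16.64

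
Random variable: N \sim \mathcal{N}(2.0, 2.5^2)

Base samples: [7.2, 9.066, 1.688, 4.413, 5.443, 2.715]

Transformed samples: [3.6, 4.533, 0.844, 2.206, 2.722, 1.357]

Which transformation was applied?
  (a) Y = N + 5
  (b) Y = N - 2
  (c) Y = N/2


Checking option (c) Y = N/2:
  N = 7.2 -> Y = 3.6 ✓
  N = 9.066 -> Y = 4.533 ✓
  N = 1.688 -> Y = 0.844 ✓
All samples match this transformation.

(c) N/2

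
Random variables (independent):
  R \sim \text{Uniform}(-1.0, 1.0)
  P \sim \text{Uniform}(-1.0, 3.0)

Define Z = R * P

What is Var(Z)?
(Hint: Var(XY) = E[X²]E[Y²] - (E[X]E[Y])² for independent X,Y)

Var(XY) = E[X²]E[Y²] - (E[X]E[Y])²
E[R] = 0, Var(R) = 0.33333333
E[P] = 1, Var(P) = 1.3333333
E[R²] = 0.33333333 + 0² = 0.33333333
E[P²] = 1.3333333 + 1² = 2.3333333
Var(Z) = 0.33333333*2.3333333 - (0*1)²
= 0.77777778 - 0 = 0.77777778

0.77777778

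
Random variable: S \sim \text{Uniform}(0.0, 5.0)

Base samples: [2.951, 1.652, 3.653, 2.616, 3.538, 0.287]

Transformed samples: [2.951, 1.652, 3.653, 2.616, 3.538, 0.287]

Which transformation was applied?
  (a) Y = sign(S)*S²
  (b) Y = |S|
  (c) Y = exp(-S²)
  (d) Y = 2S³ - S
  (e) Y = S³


Checking option (b) Y = |S|:
  S = 2.951 -> Y = 2.951 ✓
  S = 1.652 -> Y = 1.652 ✓
  S = 3.653 -> Y = 3.653 ✓
All samples match this transformation.

(b) |S|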